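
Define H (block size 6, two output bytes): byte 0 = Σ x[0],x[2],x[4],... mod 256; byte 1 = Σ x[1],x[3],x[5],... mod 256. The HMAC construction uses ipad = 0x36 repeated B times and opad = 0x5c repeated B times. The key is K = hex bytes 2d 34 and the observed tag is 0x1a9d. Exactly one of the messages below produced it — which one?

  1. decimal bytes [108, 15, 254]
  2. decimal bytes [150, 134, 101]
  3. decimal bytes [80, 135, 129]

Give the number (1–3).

Key hex bytes 2d 34 is 2 bytes ≤ B = 6; zero-pad to 6 bytes: K' = 2d 34 00 00 00 00.
K' ⊕ ipad = 1b 02 36 36 36 36; K' ⊕ opad = 71 68 5c 5c 5c 5c.
m1: inner = H(1b 02 36 36 36 36 6c 0f fe) = f1 7d; tag = H(71 68 5c 5c 5c 5c f1 7d) = 1a9d ← matches
m2: inner = H(1b 02 36 36 36 36 96 86 65) = 82 f4; tag = H(71 68 5c 5c 5c 5c 82 f4) = ab14
m3: inner = H(1b 02 36 36 36 36 50 87 81) = 58 f5; tag = H(71 68 5c 5c 5c 5c 58 f5) = 8115

1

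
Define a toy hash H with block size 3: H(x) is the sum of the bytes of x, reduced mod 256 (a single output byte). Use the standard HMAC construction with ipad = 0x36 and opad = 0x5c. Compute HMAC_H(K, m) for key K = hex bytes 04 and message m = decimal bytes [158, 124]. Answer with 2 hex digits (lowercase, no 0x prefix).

Key hex bytes 04 is 1 byte ≤ B = 3; zero-pad to 3 bytes: K' = 04 00 00.
K' ⊕ ipad = 32 36 36.  K' ⊕ opad = 58 5c 5c.
Inner input = (K'⊕ipad) ∥ m = 32 36 36 ∥ 9e 7c.
Inner hash: sum = 50+54+54+158+124 = 440; mod 256 = 184 → b8.
Outer input = (K'⊕opad) ∥ inner = 58 5c 5c ∥ b8.
Outer hash (tag): sum = 88+92+92+184 = 456; mod 256 = 200 → c8.

c8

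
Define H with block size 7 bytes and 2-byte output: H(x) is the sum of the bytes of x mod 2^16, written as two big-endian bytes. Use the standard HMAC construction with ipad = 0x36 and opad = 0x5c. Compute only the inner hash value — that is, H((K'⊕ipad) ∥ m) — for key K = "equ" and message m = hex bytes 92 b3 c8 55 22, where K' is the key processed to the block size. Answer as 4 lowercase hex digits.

Key "equ" = 65 71 75 is 3 bytes ≤ B = 7; zero-pad to 7 bytes: K' = 65 71 75 00 00 00 00.
K' ⊕ ipad = 53 47 43 36 36 36 36.
Inner input = 53 47 43 36 36 36 36 ∥ 92 b3 c8 55 22.
Inner hash: sum = 83+71+67+54+54+54+54+146+179+200+85+34 = 1081 → 04 39.

0439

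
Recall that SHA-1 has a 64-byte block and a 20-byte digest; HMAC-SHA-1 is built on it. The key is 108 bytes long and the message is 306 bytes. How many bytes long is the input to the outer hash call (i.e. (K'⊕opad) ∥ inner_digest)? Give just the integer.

Key is 108 > 64 bytes, so it is hashed to 20 bytes then zero-padded to 64: |K'| = 64.
Outer input = (K'⊕opad) ∥ H(inner) → 64 + 20 = 84 bytes.

84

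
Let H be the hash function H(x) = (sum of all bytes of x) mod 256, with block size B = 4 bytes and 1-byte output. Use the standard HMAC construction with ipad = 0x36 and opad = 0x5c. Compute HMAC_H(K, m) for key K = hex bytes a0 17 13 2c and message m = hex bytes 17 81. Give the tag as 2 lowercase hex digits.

Key hex bytes a0 17 13 2c is exactly B = 4 bytes: K' = a0 17 13 2c.
K' ⊕ ipad = 96 21 25 1a.  K' ⊕ opad = fc 4b 4f 70.
Inner input = (K'⊕ipad) ∥ m = 96 21 25 1a ∥ 17 81.
Inner hash: sum = 150+33+37+26+23+129 = 398; mod 256 = 142 → 8e.
Outer input = (K'⊕opad) ∥ inner = fc 4b 4f 70 ∥ 8e.
Outer hash (tag): sum = 252+75+79+112+142 = 660; mod 256 = 148 → 94.

94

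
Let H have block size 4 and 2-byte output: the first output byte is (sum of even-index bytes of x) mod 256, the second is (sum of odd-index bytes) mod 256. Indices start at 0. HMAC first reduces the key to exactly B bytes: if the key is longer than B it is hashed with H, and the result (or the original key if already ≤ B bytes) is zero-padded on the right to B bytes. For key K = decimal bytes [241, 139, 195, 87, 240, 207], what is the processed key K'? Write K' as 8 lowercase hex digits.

a4b10000

|K| = 6 > B = 4, so first hash the key.
H(K): even-index sum = 676 mod 256 = 164; odd-index sum = 433 mod 256 = 177 → a4 b1.
Zero-pad H(K) = a4 b1 to 4 bytes: K' = a4 b1 00 00.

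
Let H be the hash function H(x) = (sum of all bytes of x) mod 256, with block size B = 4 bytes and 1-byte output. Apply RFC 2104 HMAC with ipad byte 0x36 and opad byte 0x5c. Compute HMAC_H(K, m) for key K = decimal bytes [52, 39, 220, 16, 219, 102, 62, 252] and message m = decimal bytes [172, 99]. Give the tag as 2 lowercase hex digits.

Key decimal bytes [52, 39, 220, 16, 219, 102, 62, 252] = 34 27 dc 10 db 66 3e fc is 8 bytes > B = 4, so hash it first: H(key) = c2, then zero-pad to 4 bytes: K' = c2 00 00 00.
K' ⊕ ipad = f4 36 36 36.  K' ⊕ opad = 9e 5c 5c 5c.
Inner input = (K'⊕ipad) ∥ m = f4 36 36 36 ∥ ac 63.
Inner hash: sum = 244+54+54+54+172+99 = 677; mod 256 = 165 → a5.
Outer input = (K'⊕opad) ∥ inner = 9e 5c 5c 5c ∥ a5.
Outer hash (tag): sum = 158+92+92+92+165 = 599; mod 256 = 87 → 57.

57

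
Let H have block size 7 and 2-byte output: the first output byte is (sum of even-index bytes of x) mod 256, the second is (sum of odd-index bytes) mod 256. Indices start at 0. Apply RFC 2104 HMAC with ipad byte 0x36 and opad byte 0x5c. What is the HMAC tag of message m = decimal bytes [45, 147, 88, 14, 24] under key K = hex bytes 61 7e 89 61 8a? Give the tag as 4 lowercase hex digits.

b664

Key hex bytes 61 7e 89 61 8a is 5 bytes ≤ B = 7; zero-pad to 7 bytes: K' = 61 7e 89 61 8a 00 00.
K' ⊕ ipad = 57 48 bf 57 bc 36 36.  K' ⊕ opad = 3d 22 d5 3d d6 5c 5c.
Inner input = (K'⊕ipad) ∥ m = 57 48 bf 57 bc 36 36 ∥ 2d 93 58 0e 18.
Inner hash: even-index sum = 681 mod 256 = 169; odd-index sum = 370 mod 256 = 114 → a9 72.
Outer input = (K'⊕opad) ∥ inner = 3d 22 d5 3d d6 5c 5c ∥ a9 72.
Outer hash (tag): even-index sum = 694 mod 256 = 182; odd-index sum = 356 mod 256 = 100 → b6 64.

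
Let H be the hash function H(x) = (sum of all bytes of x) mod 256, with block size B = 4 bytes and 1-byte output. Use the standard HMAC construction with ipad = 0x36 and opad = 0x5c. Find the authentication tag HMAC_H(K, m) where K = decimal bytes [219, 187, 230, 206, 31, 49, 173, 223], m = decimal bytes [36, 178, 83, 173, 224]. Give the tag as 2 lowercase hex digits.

Key decimal bytes [219, 187, 230, 206, 31, 49, 173, 223] = db bb e6 ce 1f 31 ad df is 8 bytes > B = 4, so hash it first: H(key) = 26, then zero-pad to 4 bytes: K' = 26 00 00 00.
K' ⊕ ipad = 10 36 36 36.  K' ⊕ opad = 7a 5c 5c 5c.
Inner input = (K'⊕ipad) ∥ m = 10 36 36 36 ∥ 24 b2 53 ad e0.
Inner hash: sum = 16+54+54+54+36+178+83+173+224 = 872; mod 256 = 104 → 68.
Outer input = (K'⊕opad) ∥ inner = 7a 5c 5c 5c ∥ 68.
Outer hash (tag): sum = 122+92+92+92+104 = 502; mod 256 = 246 → f6.

f6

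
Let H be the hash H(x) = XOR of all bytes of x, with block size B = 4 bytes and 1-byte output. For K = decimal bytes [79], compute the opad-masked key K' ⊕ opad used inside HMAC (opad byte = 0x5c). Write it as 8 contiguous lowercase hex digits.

135c5c5c

Key decimal bytes [79] = 4f is 1 byte ≤ B = 4; zero-pad to 4 bytes: K' = 4f 00 00 00.
XOR each byte with 0x5c: 4f⊕5c=13, 00⊕5c=5c, 00⊕5c=5c, 00⊕5c=5c.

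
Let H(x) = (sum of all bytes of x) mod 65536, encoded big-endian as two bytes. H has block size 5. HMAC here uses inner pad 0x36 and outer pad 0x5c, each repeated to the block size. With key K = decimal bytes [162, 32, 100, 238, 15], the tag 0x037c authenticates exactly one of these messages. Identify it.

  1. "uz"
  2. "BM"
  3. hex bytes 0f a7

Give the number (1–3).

Key decimal bytes [162, 32, 100, 238, 15] = a2 20 64 ee 0f is exactly B = 5 bytes: K' = a2 20 64 ee 0f.
K' ⊕ ipad = 94 16 52 d8 39; K' ⊕ opad = fe 7c 38 b2 53.
m1: inner = H(94 16 52 d8 39 75 7a) = 02 fc; tag = H(fe 7c 38 b2 53 02 fc) = 03b5
m2: inner = H(94 16 52 d8 39 42 4d) = 02 9c; tag = H(fe 7c 38 b2 53 02 9c) = 0355
m3: inner = H(94 16 52 d8 39 0f a7) = 02 c3; tag = H(fe 7c 38 b2 53 02 c3) = 037c ← matches

3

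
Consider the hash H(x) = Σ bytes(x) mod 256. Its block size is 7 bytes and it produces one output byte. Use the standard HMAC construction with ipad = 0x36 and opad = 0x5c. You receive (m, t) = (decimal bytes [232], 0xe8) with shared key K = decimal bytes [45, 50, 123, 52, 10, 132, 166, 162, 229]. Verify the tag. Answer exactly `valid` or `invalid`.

valid

Key decimal bytes [45, 50, 123, 52, 10, 132, 166, 162, 229] = 2d 32 7b 34 0a 84 a6 a2 e5 is 9 bytes > B = 7, so hash it first: H(key) = c9, then zero-pad to 7 bytes: K' = c9 00 00 00 00 00 00.
K' ⊕ ipad = ff 36 36 36 36 36 36; K' ⊕ opad = 95 5c 5c 5c 5c 5c 5c.
Inner hash: sum = 255+54+54+54+54+54+54+232 = 811; mod 256 = 43 → 2b.
Outer hash (recomputed tag): sum = 149+92+92+92+92+92+92+43 = 744; mod 256 = 232 → e8.
Recomputed tag = e8; claimed = e8 → match.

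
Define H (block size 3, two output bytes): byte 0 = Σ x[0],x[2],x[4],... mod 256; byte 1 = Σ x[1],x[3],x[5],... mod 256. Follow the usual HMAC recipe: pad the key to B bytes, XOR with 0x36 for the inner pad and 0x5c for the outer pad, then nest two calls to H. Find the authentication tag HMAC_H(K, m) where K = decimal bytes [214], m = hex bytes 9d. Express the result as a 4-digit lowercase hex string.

Key decimal bytes [214] = d6 is 1 byte ≤ B = 3; zero-pad to 3 bytes: K' = d6 00 00.
K' ⊕ ipad = e0 36 36.  K' ⊕ opad = 8a 5c 5c.
Inner input = (K'⊕ipad) ∥ m = e0 36 36 ∥ 9d.
Inner hash: even-index sum = 278 mod 256 = 22; odd-index sum = 211 mod 256 = 211 → 16 d3.
Outer input = (K'⊕opad) ∥ inner = 8a 5c 5c ∥ 16 d3.
Outer hash (tag): even-index sum = 441 mod 256 = 185; odd-index sum = 114 mod 256 = 114 → b9 72.

b972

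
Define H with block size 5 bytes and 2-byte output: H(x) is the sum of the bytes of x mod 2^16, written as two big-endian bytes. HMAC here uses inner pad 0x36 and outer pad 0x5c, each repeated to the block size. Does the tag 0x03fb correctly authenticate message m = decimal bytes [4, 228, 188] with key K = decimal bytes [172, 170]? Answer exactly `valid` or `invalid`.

invalid

Key decimal bytes [172, 170] = ac aa is 2 bytes ≤ B = 5; zero-pad to 5 bytes: K' = ac aa 00 00 00.
K' ⊕ ipad = 9a 9c 36 36 36; K' ⊕ opad = f0 f6 5c 5c 5c.
Inner hash: sum = 154+156+54+54+54+4+228+188 = 892 → 03 7c.
Outer hash (recomputed tag): sum = 240+246+92+92+92+3+124 = 889 → 03 79.
Recomputed tag = 0379; claimed = 03fb → mismatch.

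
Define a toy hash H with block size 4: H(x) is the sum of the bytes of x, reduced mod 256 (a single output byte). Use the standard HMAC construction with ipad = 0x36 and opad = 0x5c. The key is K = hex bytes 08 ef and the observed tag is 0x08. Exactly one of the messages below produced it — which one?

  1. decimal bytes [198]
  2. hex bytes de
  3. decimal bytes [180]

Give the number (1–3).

Key hex bytes 08 ef is 2 bytes ≤ B = 4; zero-pad to 4 bytes: K' = 08 ef 00 00.
K' ⊕ ipad = 3e d9 36 36; K' ⊕ opad = 54 b3 5c 5c.
m1: inner = H(3e d9 36 36 c6) = 49; tag = H(54 b3 5c 5c 49) = 08 ← matches
m2: inner = H(3e d9 36 36 de) = 61; tag = H(54 b3 5c 5c 61) = 20
m3: inner = H(3e d9 36 36 b4) = 37; tag = H(54 b3 5c 5c 37) = f6

1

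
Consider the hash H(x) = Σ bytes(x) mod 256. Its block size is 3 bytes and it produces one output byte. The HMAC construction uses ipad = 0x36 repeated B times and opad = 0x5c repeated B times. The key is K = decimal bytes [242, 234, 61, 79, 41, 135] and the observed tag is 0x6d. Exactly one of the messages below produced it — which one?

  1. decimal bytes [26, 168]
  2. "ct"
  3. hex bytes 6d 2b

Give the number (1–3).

Key decimal bytes [242, 234, 61, 79, 41, 135] = f2 ea 3d 4f 29 87 is 6 bytes > B = 3, so hash it first: H(key) = 18, then zero-pad to 3 bytes: K' = 18 00 00.
K' ⊕ ipad = 2e 36 36; K' ⊕ opad = 44 5c 5c.
m1: inner = H(2e 36 36 1a a8) = 5c; tag = H(44 5c 5c 5c) = 58
m2: inner = H(2e 36 36 63 74) = 71; tag = H(44 5c 5c 71) = 6d ← matches
m3: inner = H(2e 36 36 6d 2b) = 32; tag = H(44 5c 5c 32) = 2e

2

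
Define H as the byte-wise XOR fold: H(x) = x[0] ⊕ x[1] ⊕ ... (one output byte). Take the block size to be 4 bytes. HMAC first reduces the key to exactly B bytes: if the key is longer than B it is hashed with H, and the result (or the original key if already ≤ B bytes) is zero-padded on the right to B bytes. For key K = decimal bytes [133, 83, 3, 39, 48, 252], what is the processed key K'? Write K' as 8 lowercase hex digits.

3e000000

|K| = 6 > B = 4, so first hash the key.
H(K): XOR 85⊕53⊕03⊕27⊕30⊕fc = 3e.
Zero-pad H(K) = 3e to 4 bytes: K' = 3e 00 00 00.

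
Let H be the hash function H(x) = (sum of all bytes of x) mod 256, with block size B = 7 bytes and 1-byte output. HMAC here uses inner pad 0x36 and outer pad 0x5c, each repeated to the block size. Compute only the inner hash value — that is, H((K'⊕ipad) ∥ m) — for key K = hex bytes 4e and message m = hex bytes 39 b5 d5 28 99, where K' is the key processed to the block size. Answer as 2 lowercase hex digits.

40

Key hex bytes 4e is 1 byte ≤ B = 7; zero-pad to 7 bytes: K' = 4e 00 00 00 00 00 00.
K' ⊕ ipad = 78 36 36 36 36 36 36.
Inner input = 78 36 36 36 36 36 36 ∥ 39 b5 d5 28 99.
Inner hash: sum = 120+54+54+54+54+54+54+57+181+213+40+153 = 1088; mod 256 = 64 → 40.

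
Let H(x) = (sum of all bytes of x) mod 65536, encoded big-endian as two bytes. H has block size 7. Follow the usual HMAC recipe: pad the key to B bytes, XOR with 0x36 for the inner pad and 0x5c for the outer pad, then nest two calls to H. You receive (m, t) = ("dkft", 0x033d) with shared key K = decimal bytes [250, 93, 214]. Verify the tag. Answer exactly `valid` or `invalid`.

Key decimal bytes [250, 93, 214] = fa 5d d6 is 3 bytes ≤ B = 7; zero-pad to 7 bytes: K' = fa 5d d6 00 00 00 00.
K' ⊕ ipad = cc 6b e0 36 36 36 36; K' ⊕ opad = a6 01 8a 5c 5c 5c 5c.
Inner hash: sum = 204+107+224+54+54+54+54+100+107+102+116 = 1176 → 04 98.
Outer hash (recomputed tag): sum = 166+1+138+92+92+92+92+4+152 = 829 → 03 3d.
Recomputed tag = 033d; claimed = 033d → match.

valid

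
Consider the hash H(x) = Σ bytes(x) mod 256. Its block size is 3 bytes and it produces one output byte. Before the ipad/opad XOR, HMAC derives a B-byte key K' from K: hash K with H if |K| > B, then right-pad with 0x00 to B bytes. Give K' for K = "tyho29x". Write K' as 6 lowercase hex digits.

a70000

|K| = 7 > B = 3, so first hash the key.
H(K): sum = 116+121+104+111+50+57+120 = 679; mod 256 = 167 → a7.
Zero-pad H(K) = a7 to 3 bytes: K' = a7 00 00.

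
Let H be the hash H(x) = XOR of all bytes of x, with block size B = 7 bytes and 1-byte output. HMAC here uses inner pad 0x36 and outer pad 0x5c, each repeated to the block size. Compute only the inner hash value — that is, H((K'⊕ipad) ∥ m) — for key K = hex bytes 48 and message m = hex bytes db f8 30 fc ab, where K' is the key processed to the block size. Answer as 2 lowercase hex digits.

Key hex bytes 48 is 1 byte ≤ B = 7; zero-pad to 7 bytes: K' = 48 00 00 00 00 00 00.
K' ⊕ ipad = 7e 36 36 36 36 36 36.
Inner input = 7e 36 36 36 36 36 36 ∥ db f8 30 fc ab.
Inner hash: XOR 7e⊕36⊕36⊕36⊕36⊕36⊕36⊕db⊕f8⊕30⊕fc⊕ab = 3a.

3a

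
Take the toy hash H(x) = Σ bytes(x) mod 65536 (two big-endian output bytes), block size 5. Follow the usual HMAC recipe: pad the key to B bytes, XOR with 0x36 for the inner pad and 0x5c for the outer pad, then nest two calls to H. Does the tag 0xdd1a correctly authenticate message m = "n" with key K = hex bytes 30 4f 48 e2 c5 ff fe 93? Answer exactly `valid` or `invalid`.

invalid

Key hex bytes 30 4f 48 e2 c5 ff fe 93 is 8 bytes > B = 5, so hash it first: H(key) = 04 fe, then zero-pad to 5 bytes: K' = 04 fe 00 00 00.
K' ⊕ ipad = 32 c8 36 36 36; K' ⊕ opad = 58 a2 5c 5c 5c.
Inner hash: sum = 50+200+54+54+54+110 = 522 → 02 0a.
Outer hash (recomputed tag): sum = 88+162+92+92+92+2+10 = 538 → 02 1a.
Recomputed tag = 021a; claimed = dd1a → mismatch.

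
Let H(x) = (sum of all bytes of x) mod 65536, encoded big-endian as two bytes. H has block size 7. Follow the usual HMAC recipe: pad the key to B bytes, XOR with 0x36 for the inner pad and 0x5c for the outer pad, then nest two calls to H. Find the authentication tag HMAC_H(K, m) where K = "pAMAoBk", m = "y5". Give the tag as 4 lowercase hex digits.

0189

Key "pAMAoBk" = 70 41 4d 41 6f 42 6b is exactly B = 7 bytes: K' = 70 41 4d 41 6f 42 6b.
K' ⊕ ipad = 46 77 7b 77 59 74 5d.  K' ⊕ opad = 2c 1d 11 1d 33 1e 37.
Inner input = (K'⊕ipad) ∥ m = 46 77 7b 77 59 74 5d ∥ 79 35.
Inner hash: sum = 70+119+123+119+89+116+93+121+53 = 903 → 03 87.
Outer input = (K'⊕opad) ∥ inner = 2c 1d 11 1d 33 1e 37 ∥ 03 87.
Outer hash (tag): sum = 44+29+17+29+51+30+55+3+135 = 393 → 01 89.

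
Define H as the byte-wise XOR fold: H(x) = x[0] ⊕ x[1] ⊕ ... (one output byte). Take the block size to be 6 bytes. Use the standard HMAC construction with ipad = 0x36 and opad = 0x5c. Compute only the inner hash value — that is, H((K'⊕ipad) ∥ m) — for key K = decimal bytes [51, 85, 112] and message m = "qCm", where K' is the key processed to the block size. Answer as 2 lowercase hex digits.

49

Key decimal bytes [51, 85, 112] = 33 55 70 is 3 bytes ≤ B = 6; zero-pad to 6 bytes: K' = 33 55 70 00 00 00.
K' ⊕ ipad = 05 63 46 36 36 36.
Inner input = 05 63 46 36 36 36 ∥ 71 43 6d.
Inner hash: XOR 05⊕63⊕46⊕36⊕36⊕36⊕71⊕43⊕6d = 49.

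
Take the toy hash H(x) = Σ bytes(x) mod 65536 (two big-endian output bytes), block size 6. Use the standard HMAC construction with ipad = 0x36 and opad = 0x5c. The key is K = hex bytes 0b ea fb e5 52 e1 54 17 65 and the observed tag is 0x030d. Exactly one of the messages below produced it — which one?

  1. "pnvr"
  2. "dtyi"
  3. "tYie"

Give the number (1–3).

Key hex bytes 0b ea fb e5 52 e1 54 17 65 is 9 bytes > B = 6, so hash it first: H(key) = 04 d8, then zero-pad to 6 bytes: K' = 04 d8 00 00 00 00.
K' ⊕ ipad = 32 ee 36 36 36 36; K' ⊕ opad = 58 84 5c 5c 5c 5c.
m1: inner = H(32 ee 36 36 36 36 70 6e 76 72) = 03 be; tag = H(58 84 5c 5c 5c 5c 03 be) = 030d ← matches
m2: inner = H(32 ee 36 36 36 36 64 74 79 69) = 03 b2; tag = H(58 84 5c 5c 5c 5c 03 b2) = 0301
m3: inner = H(32 ee 36 36 36 36 74 59 69 65) = 03 93; tag = H(58 84 5c 5c 5c 5c 03 93) = 02e2

1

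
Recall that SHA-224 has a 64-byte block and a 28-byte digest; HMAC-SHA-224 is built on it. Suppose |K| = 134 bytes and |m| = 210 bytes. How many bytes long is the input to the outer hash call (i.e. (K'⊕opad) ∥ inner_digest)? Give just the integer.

92

Key is 134 > 64 bytes, so it is hashed to 28 bytes then zero-padded to 64: |K'| = 64.
Outer input = (K'⊕opad) ∥ H(inner) → 64 + 28 = 92 bytes.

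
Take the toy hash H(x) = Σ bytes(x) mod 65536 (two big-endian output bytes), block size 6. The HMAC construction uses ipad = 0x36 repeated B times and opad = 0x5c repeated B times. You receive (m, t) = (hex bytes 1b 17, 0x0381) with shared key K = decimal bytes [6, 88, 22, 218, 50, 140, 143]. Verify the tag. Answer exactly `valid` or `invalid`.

Key decimal bytes [6, 88, 22, 218, 50, 140, 143] = 06 58 16 da 32 8c 8f is 7 bytes > B = 6, so hash it first: H(key) = 02 9b, then zero-pad to 6 bytes: K' = 02 9b 00 00 00 00.
K' ⊕ ipad = 34 ad 36 36 36 36; K' ⊕ opad = 5e c7 5c 5c 5c 5c.
Inner hash: sum = 52+173+54+54+54+54+27+23 = 491 → 01 eb.
Outer hash (recomputed tag): sum = 94+199+92+92+92+92+1+235 = 897 → 03 81.
Recomputed tag = 0381; claimed = 0381 → match.

valid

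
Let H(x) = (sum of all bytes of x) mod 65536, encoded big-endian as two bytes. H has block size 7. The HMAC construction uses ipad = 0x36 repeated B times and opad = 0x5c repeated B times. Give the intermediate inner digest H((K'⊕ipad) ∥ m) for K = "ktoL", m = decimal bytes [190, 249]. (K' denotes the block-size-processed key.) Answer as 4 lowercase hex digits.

Key "ktoL" = 6b 74 6f 4c is 4 bytes ≤ B = 7; zero-pad to 7 bytes: K' = 6b 74 6f 4c 00 00 00.
K' ⊕ ipad = 5d 42 59 7a 36 36 36.
Inner input = 5d 42 59 7a 36 36 36 ∥ be f9.
Inner hash: sum = 93+66+89+122+54+54+54+190+249 = 971 → 03 cb.

03cb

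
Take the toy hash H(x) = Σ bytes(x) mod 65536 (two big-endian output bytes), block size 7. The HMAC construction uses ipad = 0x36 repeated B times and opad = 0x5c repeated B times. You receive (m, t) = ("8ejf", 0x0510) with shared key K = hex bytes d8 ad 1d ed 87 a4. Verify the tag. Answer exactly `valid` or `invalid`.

valid

Key hex bytes d8 ad 1d ed 87 a4 is 6 bytes ≤ B = 7; zero-pad to 7 bytes: K' = d8 ad 1d ed 87 a4 00.
K' ⊕ ipad = ee 9b 2b db b1 92 36; K' ⊕ opad = 84 f1 41 b1 db f8 5c.
Inner hash: sum = 238+155+43+219+177+146+54+56+101+106+102 = 1397 → 05 75.
Outer hash (recomputed tag): sum = 132+241+65+177+219+248+92+5+117 = 1296 → 05 10.
Recomputed tag = 0510; claimed = 0510 → match.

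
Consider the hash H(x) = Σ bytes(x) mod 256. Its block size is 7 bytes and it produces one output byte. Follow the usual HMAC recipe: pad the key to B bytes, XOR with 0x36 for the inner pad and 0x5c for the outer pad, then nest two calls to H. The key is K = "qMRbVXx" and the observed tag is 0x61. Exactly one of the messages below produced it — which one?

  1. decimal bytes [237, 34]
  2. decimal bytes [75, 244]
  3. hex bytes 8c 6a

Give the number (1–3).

1

Key "qMRbVXx" = 71 4d 52 62 56 58 78 is exactly B = 7 bytes: K' = 71 4d 52 62 56 58 78.
K' ⊕ ipad = 47 7b 64 54 60 6e 4e; K' ⊕ opad = 2d 11 0e 3e 0a 04 24.
m1: inner = H(47 7b 64 54 60 6e 4e ed 22) = a5; tag = H(2d 11 0e 3e 0a 04 24 a5) = 61 ← matches
m2: inner = H(47 7b 64 54 60 6e 4e 4b f4) = d5; tag = H(2d 11 0e 3e 0a 04 24 d5) = 91
m3: inner = H(47 7b 64 54 60 6e 4e 8c 6a) = 8c; tag = H(2d 11 0e 3e 0a 04 24 8c) = 48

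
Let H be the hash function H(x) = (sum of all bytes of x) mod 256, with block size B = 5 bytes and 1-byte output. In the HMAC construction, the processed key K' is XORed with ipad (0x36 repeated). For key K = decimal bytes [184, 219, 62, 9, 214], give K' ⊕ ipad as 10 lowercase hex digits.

8eed083fe0

Key decimal bytes [184, 219, 62, 9, 214] = b8 db 3e 09 d6 is exactly B = 5 bytes: K' = b8 db 3e 09 d6.
XOR each byte with 0x36: b8⊕36=8e, db⊕36=ed, 3e⊕36=08, 09⊕36=3f, d6⊕36=e0.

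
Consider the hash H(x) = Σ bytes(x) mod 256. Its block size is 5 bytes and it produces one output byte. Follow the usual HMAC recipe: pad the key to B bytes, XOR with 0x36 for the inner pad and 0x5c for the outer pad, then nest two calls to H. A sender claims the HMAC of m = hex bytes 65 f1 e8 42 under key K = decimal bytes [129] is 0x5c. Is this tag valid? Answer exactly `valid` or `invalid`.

Key decimal bytes [129] = 81 is 1 byte ≤ B = 5; zero-pad to 5 bytes: K' = 81 00 00 00 00.
K' ⊕ ipad = b7 36 36 36 36; K' ⊕ opad = dd 5c 5c 5c 5c.
Inner hash: sum = 183+54+54+54+54+101+241+232+66 = 1039; mod 256 = 15 → 0f.
Outer hash (recomputed tag): sum = 221+92+92+92+92+15 = 604; mod 256 = 92 → 5c.
Recomputed tag = 5c; claimed = 5c → match.

valid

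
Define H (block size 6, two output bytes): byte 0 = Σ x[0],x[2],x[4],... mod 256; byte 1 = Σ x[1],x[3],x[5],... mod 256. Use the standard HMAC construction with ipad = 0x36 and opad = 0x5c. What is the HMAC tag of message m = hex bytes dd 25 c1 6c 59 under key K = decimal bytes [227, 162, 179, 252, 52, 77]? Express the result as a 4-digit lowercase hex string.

Key decimal bytes [227, 162, 179, 252, 52, 77] = e3 a2 b3 fc 34 4d is exactly B = 6 bytes: K' = e3 a2 b3 fc 34 4d.
K' ⊕ ipad = d5 94 85 ca 02 7b.  K' ⊕ opad = bf fe ef a0 68 11.
Inner input = (K'⊕ipad) ∥ m = d5 94 85 ca 02 7b ∥ dd 25 c1 6c 59.
Inner hash: even-index sum = 851 mod 256 = 83; odd-index sum = 618 mod 256 = 106 → 53 6a.
Outer input = (K'⊕opad) ∥ inner = bf fe ef a0 68 11 ∥ 53 6a.
Outer hash (tag): even-index sum = 617 mod 256 = 105; odd-index sum = 537 mod 256 = 25 → 69 19.

6919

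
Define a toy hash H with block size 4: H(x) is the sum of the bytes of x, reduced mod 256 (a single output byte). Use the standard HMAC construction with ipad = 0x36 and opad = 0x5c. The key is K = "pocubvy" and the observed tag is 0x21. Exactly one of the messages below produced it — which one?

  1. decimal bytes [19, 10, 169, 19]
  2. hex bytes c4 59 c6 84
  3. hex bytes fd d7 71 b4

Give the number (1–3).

1

Key "pocubvy" = 70 6f 63 75 62 76 79 is 7 bytes > B = 4, so hash it first: H(key) = 08, then zero-pad to 4 bytes: K' = 08 00 00 00.
K' ⊕ ipad = 3e 36 36 36; K' ⊕ opad = 54 5c 5c 5c.
m1: inner = H(3e 36 36 36 13 0a a9 13) = b9; tag = H(54 5c 5c 5c b9) = 21 ← matches
m2: inner = H(3e 36 36 36 c4 59 c6 84) = 47; tag = H(54 5c 5c 5c 47) = af
m3: inner = H(3e 36 36 36 fd d7 71 b4) = d9; tag = H(54 5c 5c 5c d9) = 41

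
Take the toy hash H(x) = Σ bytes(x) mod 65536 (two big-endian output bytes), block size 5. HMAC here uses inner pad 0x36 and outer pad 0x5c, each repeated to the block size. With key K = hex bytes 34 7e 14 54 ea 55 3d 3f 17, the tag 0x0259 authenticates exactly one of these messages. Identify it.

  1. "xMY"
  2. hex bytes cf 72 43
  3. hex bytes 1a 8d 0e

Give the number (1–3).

2

Key hex bytes 34 7e 14 54 ea 55 3d 3f 17 is 9 bytes > B = 5, so hash it first: H(key) = 02 ec, then zero-pad to 5 bytes: K' = 02 ec 00 00 00.
K' ⊕ ipad = 34 da 36 36 36; K' ⊕ opad = 5e b0 5c 5c 5c.
m1: inner = H(34 da 36 36 36 78 4d 59) = 02 ce; tag = H(5e b0 5c 5c 5c 02 ce) = 02f2
m2: inner = H(34 da 36 36 36 cf 72 43) = 03 34; tag = H(5e b0 5c 5c 5c 03 34) = 0259 ← matches
m3: inner = H(34 da 36 36 36 1a 8d 0e) = 02 65; tag = H(5e b0 5c 5c 5c 02 65) = 0289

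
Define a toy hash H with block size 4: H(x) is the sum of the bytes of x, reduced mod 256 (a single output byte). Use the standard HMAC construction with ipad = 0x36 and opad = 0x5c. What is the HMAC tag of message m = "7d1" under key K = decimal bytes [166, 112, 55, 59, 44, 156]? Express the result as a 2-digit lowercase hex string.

f4

Key decimal bytes [166, 112, 55, 59, 44, 156] = a6 70 37 3b 2c 9c is 6 bytes > B = 4, so hash it first: H(key) = 50, then zero-pad to 4 bytes: K' = 50 00 00 00.
K' ⊕ ipad = 66 36 36 36.  K' ⊕ opad = 0c 5c 5c 5c.
Inner input = (K'⊕ipad) ∥ m = 66 36 36 36 ∥ 37 64 31.
Inner hash: sum = 102+54+54+54+55+100+49 = 468; mod 256 = 212 → d4.
Outer input = (K'⊕opad) ∥ inner = 0c 5c 5c 5c ∥ d4.
Outer hash (tag): sum = 12+92+92+92+212 = 500; mod 256 = 244 → f4.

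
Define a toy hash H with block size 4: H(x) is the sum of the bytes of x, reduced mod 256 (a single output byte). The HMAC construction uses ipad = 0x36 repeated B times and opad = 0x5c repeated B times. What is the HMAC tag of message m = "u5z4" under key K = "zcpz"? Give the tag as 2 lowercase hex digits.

Key "zcpz" = 7a 63 70 7a is exactly B = 4 bytes: K' = 7a 63 70 7a.
K' ⊕ ipad = 4c 55 46 4c.  K' ⊕ opad = 26 3f 2c 26.
Inner input = (K'⊕ipad) ∥ m = 4c 55 46 4c ∥ 75 35 7a 34.
Inner hash: sum = 76+85+70+76+117+53+122+52 = 651; mod 256 = 139 → 8b.
Outer input = (K'⊕opad) ∥ inner = 26 3f 2c 26 ∥ 8b.
Outer hash (tag): sum = 38+63+44+38+139 = 322; mod 256 = 66 → 42.

42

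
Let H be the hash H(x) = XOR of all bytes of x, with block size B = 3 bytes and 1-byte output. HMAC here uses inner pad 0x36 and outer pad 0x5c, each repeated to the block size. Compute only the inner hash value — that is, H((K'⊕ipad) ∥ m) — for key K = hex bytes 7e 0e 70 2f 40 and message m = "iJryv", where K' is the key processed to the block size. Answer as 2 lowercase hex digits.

Key hex bytes 7e 0e 70 2f 40 is 5 bytes > B = 3, so hash it first: H(key) = 6f, then zero-pad to 3 bytes: K' = 6f 00 00.
K' ⊕ ipad = 59 36 36.
Inner input = 59 36 36 ∥ 69 4a 72 79 76.
Inner hash: XOR 59⊕36⊕36⊕69⊕4a⊕72⊕79⊕76 = 07.

07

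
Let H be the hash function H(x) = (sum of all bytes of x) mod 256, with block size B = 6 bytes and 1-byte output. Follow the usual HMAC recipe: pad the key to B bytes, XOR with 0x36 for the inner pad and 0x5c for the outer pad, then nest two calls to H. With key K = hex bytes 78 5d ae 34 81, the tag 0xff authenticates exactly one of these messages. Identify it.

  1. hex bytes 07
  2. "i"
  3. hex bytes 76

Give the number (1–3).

1

Key hex bytes 78 5d ae 34 81 is 5 bytes ≤ B = 6; zero-pad to 6 bytes: K' = 78 5d ae 34 81 00.
K' ⊕ ipad = 4e 6b 98 02 b7 36; K' ⊕ opad = 24 01 f2 68 dd 5c.
m1: inner = H(4e 6b 98 02 b7 36 07) = 47; tag = H(24 01 f2 68 dd 5c 47) = ff ← matches
m2: inner = H(4e 6b 98 02 b7 36 69) = a9; tag = H(24 01 f2 68 dd 5c a9) = 61
m3: inner = H(4e 6b 98 02 b7 36 76) = b6; tag = H(24 01 f2 68 dd 5c b6) = 6e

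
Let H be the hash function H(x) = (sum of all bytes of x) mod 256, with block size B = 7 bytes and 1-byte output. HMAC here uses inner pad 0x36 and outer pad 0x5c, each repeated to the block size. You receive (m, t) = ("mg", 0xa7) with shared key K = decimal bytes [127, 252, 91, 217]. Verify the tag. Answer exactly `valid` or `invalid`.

Key decimal bytes [127, 252, 91, 217] = 7f fc 5b d9 is 4 bytes ≤ B = 7; zero-pad to 7 bytes: K' = 7f fc 5b d9 00 00 00.
K' ⊕ ipad = 49 ca 6d ef 36 36 36; K' ⊕ opad = 23 a0 07 85 5c 5c 5c.
Inner hash: sum = 73+202+109+239+54+54+54+109+103 = 997; mod 256 = 229 → e5.
Outer hash (recomputed tag): sum = 35+160+7+133+92+92+92+229 = 840; mod 256 = 72 → 48.
Recomputed tag = 48; claimed = a7 → mismatch.

invalid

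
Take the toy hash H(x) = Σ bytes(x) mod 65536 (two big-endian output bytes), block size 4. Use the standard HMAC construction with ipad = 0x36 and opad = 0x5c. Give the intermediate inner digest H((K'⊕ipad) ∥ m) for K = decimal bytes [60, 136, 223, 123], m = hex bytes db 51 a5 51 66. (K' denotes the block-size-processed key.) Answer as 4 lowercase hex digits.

Key decimal bytes [60, 136, 223, 123] = 3c 88 df 7b is exactly B = 4 bytes: K' = 3c 88 df 7b.
K' ⊕ ipad = 0a be e9 4d.
Inner input = 0a be e9 4d ∥ db 51 a5 51 66.
Inner hash: sum = 10+190+233+77+219+81+165+81+102 = 1158 → 04 86.

0486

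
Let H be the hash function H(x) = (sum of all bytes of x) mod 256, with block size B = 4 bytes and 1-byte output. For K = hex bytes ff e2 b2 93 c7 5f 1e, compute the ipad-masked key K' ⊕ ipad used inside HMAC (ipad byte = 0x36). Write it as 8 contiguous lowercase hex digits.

Key hex bytes ff e2 b2 93 c7 5f 1e is 7 bytes > B = 4, so hash it first: H(key) = 6a, then zero-pad to 4 bytes: K' = 6a 00 00 00.
XOR each byte with 0x36: 6a⊕36=5c, 00⊕36=36, 00⊕36=36, 00⊕36=36.

5c363636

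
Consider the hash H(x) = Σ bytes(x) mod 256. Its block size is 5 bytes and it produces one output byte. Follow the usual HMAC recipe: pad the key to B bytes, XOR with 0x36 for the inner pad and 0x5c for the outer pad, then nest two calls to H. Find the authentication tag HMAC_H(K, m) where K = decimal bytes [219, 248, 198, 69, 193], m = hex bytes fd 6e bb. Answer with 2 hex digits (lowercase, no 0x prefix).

b6

Key decimal bytes [219, 248, 198, 69, 193] = db f8 c6 45 c1 is exactly B = 5 bytes: K' = db f8 c6 45 c1.
K' ⊕ ipad = ed ce f0 73 f7.  K' ⊕ opad = 87 a4 9a 19 9d.
Inner input = (K'⊕ipad) ∥ m = ed ce f0 73 f7 ∥ fd 6e bb.
Inner hash: sum = 237+206+240+115+247+253+110+187 = 1595; mod 256 = 59 → 3b.
Outer input = (K'⊕opad) ∥ inner = 87 a4 9a 19 9d ∥ 3b.
Outer hash (tag): sum = 135+164+154+25+157+59 = 694; mod 256 = 182 → b6.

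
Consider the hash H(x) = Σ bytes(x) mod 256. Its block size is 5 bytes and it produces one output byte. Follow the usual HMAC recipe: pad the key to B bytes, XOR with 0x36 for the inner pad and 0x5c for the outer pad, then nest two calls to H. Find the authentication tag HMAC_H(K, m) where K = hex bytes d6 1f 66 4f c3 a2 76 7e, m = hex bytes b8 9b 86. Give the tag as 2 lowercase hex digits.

b5

Key hex bytes d6 1f 66 4f c3 a2 76 7e is 8 bytes > B = 5, so hash it first: H(key) = 03, then zero-pad to 5 bytes: K' = 03 00 00 00 00.
K' ⊕ ipad = 35 36 36 36 36.  K' ⊕ opad = 5f 5c 5c 5c 5c.
Inner input = (K'⊕ipad) ∥ m = 35 36 36 36 36 ∥ b8 9b 86.
Inner hash: sum = 53+54+54+54+54+184+155+134 = 742; mod 256 = 230 → e6.
Outer input = (K'⊕opad) ∥ inner = 5f 5c 5c 5c 5c ∥ e6.
Outer hash (tag): sum = 95+92+92+92+92+230 = 693; mod 256 = 181 → b5.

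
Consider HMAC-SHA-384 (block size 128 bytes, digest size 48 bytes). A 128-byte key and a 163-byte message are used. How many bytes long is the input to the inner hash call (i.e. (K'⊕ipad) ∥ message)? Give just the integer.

291

Key is 128 ≤ 128 bytes, zero-padded: |K'| = 128.
Inner input = (K'⊕ipad) ∥ m → 128 + 163 = 291 bytes.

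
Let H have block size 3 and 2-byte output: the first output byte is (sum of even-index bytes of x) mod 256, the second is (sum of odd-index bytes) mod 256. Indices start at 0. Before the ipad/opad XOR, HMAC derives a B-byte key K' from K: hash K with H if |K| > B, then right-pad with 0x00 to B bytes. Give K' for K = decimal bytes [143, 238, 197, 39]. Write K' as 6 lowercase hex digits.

|K| = 4 > B = 3, so first hash the key.
H(K): even-index sum = 340 mod 256 = 84; odd-index sum = 277 mod 256 = 21 → 54 15.
Zero-pad H(K) = 54 15 to 3 bytes: K' = 54 15 00.

541500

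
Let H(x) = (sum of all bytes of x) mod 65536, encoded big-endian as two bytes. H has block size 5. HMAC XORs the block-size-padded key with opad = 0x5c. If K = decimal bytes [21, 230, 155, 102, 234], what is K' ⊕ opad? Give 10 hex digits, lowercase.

Key decimal bytes [21, 230, 155, 102, 234] = 15 e6 9b 66 ea is exactly B = 5 bytes: K' = 15 e6 9b 66 ea.
XOR each byte with 0x5c: 15⊕5c=49, e6⊕5c=ba, 9b⊕5c=c7, 66⊕5c=3a, ea⊕5c=b6.

49bac73ab6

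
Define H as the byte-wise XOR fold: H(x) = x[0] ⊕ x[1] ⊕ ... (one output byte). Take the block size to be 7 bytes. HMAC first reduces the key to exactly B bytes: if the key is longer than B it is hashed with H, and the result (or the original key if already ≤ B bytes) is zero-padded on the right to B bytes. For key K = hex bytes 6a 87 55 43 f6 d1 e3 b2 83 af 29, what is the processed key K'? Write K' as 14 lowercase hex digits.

|K| = 11 > B = 7, so first hash the key.
H(K): XOR 6a⊕87⊕55⊕43⊕f6⊕d1⊕e3⊕b2⊕83⊕af⊕29 = 88.
Zero-pad H(K) = 88 to 7 bytes: K' = 88 00 00 00 00 00 00.

88000000000000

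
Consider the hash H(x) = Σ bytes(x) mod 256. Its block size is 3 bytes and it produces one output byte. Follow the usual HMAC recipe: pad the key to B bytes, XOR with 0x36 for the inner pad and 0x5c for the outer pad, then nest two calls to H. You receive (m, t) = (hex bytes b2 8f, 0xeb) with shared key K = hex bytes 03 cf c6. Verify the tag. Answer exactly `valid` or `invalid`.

Key hex bytes 03 cf c6 is exactly B = 3 bytes: K' = 03 cf c6.
K' ⊕ ipad = 35 f9 f0; K' ⊕ opad = 5f 93 9a.
Inner hash: sum = 53+249+240+178+143 = 863; mod 256 = 95 → 5f.
Outer hash (recomputed tag): sum = 95+147+154+95 = 491; mod 256 = 235 → eb.
Recomputed tag = eb; claimed = eb → match.

valid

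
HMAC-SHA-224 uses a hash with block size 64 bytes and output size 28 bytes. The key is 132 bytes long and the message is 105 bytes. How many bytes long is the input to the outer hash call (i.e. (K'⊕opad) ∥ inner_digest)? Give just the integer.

92

Key is 132 > 64 bytes, so it is hashed to 28 bytes then zero-padded to 64: |K'| = 64.
Outer input = (K'⊕opad) ∥ H(inner) → 64 + 28 = 92 bytes.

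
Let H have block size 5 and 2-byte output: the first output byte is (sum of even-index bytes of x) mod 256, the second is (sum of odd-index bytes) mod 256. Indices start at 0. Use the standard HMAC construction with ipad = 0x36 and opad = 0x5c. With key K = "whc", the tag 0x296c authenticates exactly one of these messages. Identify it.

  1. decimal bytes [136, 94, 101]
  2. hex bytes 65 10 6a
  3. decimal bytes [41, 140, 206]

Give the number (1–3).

2

Key "whc" = 77 68 63 is 3 bytes ≤ B = 5; zero-pad to 5 bytes: K' = 77 68 63 00 00.
K' ⊕ ipad = 41 5e 55 36 36; K' ⊕ opad = 2b 34 3f 5c 5c.
m1: inner = H(41 5e 55 36 36 88 5e 65) = 2a 81; tag = H(2b 34 3f 5c 5c 2a 81) = 47ba
m2: inner = H(41 5e 55 36 36 65 10 6a) = dc 63; tag = H(2b 34 3f 5c 5c dc 63) = 296c ← matches
m3: inner = H(41 5e 55 36 36 29 8c ce) = 58 8b; tag = H(2b 34 3f 5c 5c 58 8b) = 51e8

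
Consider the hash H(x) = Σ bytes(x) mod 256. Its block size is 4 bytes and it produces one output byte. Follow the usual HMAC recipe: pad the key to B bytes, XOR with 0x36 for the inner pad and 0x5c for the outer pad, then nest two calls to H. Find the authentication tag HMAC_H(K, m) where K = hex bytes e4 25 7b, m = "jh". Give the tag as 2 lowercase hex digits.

Key hex bytes e4 25 7b is 3 bytes ≤ B = 4; zero-pad to 4 bytes: K' = e4 25 7b 00.
K' ⊕ ipad = d2 13 4d 36.  K' ⊕ opad = b8 79 27 5c.
Inner input = (K'⊕ipad) ∥ m = d2 13 4d 36 ∥ 6a 68.
Inner hash: sum = 210+19+77+54+106+104 = 570; mod 256 = 58 → 3a.
Outer input = (K'⊕opad) ∥ inner = b8 79 27 5c ∥ 3a.
Outer hash (tag): sum = 184+121+39+92+58 = 494; mod 256 = 238 → ee.

ee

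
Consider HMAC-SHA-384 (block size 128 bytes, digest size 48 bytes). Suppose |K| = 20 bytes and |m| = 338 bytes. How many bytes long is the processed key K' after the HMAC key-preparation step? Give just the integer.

128

Key is 20 ≤ 128 bytes, zero-padded: |K'| = 128.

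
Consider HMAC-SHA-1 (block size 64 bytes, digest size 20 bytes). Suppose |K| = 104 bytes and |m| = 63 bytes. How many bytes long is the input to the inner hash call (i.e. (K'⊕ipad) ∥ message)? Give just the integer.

Key is 104 > 64 bytes, so it is hashed to 20 bytes then zero-padded to 64: |K'| = 64.
Inner input = (K'⊕ipad) ∥ m → 64 + 63 = 127 bytes.

127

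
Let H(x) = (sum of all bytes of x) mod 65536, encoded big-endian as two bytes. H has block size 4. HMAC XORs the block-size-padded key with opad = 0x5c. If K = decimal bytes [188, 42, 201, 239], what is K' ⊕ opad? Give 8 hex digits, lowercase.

e07695b3

Key decimal bytes [188, 42, 201, 239] = bc 2a c9 ef is exactly B = 4 bytes: K' = bc 2a c9 ef.
XOR each byte with 0x5c: bc⊕5c=e0, 2a⊕5c=76, c9⊕5c=95, ef⊕5c=b3.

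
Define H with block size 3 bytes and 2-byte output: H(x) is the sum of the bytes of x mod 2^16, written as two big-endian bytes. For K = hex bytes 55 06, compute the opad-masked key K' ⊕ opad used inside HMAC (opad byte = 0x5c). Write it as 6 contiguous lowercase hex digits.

Key hex bytes 55 06 is 2 bytes ≤ B = 3; zero-pad to 3 bytes: K' = 55 06 00.
XOR each byte with 0x5c: 55⊕5c=09, 06⊕5c=5a, 00⊕5c=5c.

095a5c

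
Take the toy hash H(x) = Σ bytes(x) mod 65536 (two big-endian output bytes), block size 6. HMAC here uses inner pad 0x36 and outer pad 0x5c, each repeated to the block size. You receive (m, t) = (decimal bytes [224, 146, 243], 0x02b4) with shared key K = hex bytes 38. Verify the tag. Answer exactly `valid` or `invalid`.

valid

Key hex bytes 38 is 1 byte ≤ B = 6; zero-pad to 6 bytes: K' = 38 00 00 00 00 00.
K' ⊕ ipad = 0e 36 36 36 36 36; K' ⊕ opad = 64 5c 5c 5c 5c 5c.
Inner hash: sum = 14+54+54+54+54+54+224+146+243 = 897 → 03 81.
Outer hash (recomputed tag): sum = 100+92+92+92+92+92+3+129 = 692 → 02 b4.
Recomputed tag = 02b4; claimed = 02b4 → match.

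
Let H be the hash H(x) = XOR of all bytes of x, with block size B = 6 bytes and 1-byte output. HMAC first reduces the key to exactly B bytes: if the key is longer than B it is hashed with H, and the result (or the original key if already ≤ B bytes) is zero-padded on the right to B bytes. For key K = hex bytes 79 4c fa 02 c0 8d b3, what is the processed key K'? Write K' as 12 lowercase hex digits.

|K| = 7 > B = 6, so first hash the key.
H(K): XOR 79⊕4c⊕fa⊕02⊕c0⊕8d⊕b3 = 33.
Zero-pad H(K) = 33 to 6 bytes: K' = 33 00 00 00 00 00.

330000000000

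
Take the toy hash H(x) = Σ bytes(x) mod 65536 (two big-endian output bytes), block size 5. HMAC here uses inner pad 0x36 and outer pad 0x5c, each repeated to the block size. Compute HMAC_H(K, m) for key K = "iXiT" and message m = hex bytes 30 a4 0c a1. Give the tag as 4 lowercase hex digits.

011a

Key "iXiT" = 69 58 69 54 is 4 bytes ≤ B = 5; zero-pad to 5 bytes: K' = 69 58 69 54 00.
K' ⊕ ipad = 5f 6e 5f 62 36.  K' ⊕ opad = 35 04 35 08 5c.
Inner input = (K'⊕ipad) ∥ m = 5f 6e 5f 62 36 ∥ 30 a4 0c a1.
Inner hash: sum = 95+110+95+98+54+48+164+12+161 = 837 → 03 45.
Outer input = (K'⊕opad) ∥ inner = 35 04 35 08 5c ∥ 03 45.
Outer hash (tag): sum = 53+4+53+8+92+3+69 = 282 → 01 1a.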